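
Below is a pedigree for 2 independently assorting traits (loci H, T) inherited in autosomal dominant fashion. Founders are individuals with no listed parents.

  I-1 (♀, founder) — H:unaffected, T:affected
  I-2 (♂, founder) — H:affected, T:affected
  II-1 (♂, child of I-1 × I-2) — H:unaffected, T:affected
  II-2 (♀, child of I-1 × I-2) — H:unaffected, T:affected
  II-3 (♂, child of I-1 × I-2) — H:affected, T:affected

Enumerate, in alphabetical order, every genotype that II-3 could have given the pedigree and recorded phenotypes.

H/I-1 un ·: hh
H/I-2 aff ·: Hh
H/II-1 un I-1×I-2: hh
H/II-2 un I-1×I-2: hh
H/II-3 aff I-1×I-2: Hh
⇒ H over [I-1,I-2,II-1,II-2,II-3]: 1 consistent
T/I-1 aff ·: Tt|TT
T/I-2 aff ·: Tt|TT
T/II-1 aff I-1×I-2: Tt|TT
T/II-2 aff I-1×I-2: Tt|TT
T/II-3 aff I-1×I-2: Tt|TT
⇒ T over [I-1,I-2,II-1,II-2,II-3]: 25 consistent

II-3 ∈ {Hh TT, Hh Tt}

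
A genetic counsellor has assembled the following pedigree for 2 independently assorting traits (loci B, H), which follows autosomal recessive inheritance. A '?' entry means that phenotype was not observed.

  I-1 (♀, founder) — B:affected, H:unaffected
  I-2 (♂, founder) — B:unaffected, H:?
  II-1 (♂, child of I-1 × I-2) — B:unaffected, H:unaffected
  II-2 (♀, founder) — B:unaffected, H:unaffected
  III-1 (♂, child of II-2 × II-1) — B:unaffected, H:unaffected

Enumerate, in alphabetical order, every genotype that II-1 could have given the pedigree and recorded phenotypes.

II-1 ∈ {Bb HH, Bb Hh}

B/I-1 aff ·: bb
B/I-2 un ·: BB|Bb
B/II-1 un I-1×I-2: Bb
B/II-2 un ·: BB|Bb
B/III-1 un II-2×II-1: BB|Bb
⇒ B over [I-1,I-2,II-1,II-2,III-1]: 8 consistent
H/I-1 un ·: HH|Hh
H/I-2 ? ·: HH|Hh|hh
H/II-1 un I-1×I-2: HH|Hh
H/II-2 un ·: HH|Hh
H/III-1 un II-2×II-1: HH|Hh
⇒ H over [I-1,I-2,II-1,II-2,III-1]: 32 consistent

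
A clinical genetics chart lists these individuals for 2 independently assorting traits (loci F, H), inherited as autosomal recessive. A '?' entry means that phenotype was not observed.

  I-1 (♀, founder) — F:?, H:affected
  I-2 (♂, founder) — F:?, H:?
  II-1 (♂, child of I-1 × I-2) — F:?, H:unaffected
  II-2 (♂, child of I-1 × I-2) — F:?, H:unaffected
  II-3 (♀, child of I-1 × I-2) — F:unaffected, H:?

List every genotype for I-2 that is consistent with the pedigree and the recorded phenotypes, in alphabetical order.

F/I-1 ? ·: FF|Ff|ff
F/I-2 ? ·: FF|Ff|ff
F/II-1 ? I-1×I-2: FF|Ff|ff
F/II-2 ? I-1×I-2: FF|Ff|ff
F/II-3 un I-1×I-2: FF|Ff
⇒ F over [I-1,I-2,II-1,II-2,II-3]: 45 consistent
H/I-1 aff ·: hh
H/I-2 ? ·: HH|Hh
H/II-1 un I-1×I-2: Hh
H/II-2 un I-1×I-2: Hh
H/II-3 ? I-1×I-2: Hh|hh
⇒ H over [I-1,I-2,II-1,II-2,II-3]: 3 consistent

I-2 ∈ {FF HH, FF Hh, Ff HH, Ff Hh, ff HH, ff Hh}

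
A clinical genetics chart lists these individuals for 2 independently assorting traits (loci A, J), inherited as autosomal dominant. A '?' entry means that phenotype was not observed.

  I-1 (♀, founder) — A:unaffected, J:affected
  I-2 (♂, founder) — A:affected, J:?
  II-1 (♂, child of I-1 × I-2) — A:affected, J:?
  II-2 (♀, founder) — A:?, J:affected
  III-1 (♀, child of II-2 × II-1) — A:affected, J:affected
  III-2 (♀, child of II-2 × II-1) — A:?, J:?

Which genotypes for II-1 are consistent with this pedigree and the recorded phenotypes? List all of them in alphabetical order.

A/I-1 un ·: aa
A/I-2 aff ·: Aa|AA
A/II-1 aff I-1×I-2: Aa
A/II-2 ? ·: aa|Aa|AA
A/III-1 aff II-2×II-1: Aa|AA
A/III-2 ? II-2×II-1: aa|Aa|AA
⇒ A over [I-1,I-2,II-1,II-2,III-1,III-2]: 24 consistent
J/I-1 aff ·: Jj|JJ
J/I-2 ? ·: jj|Jj|JJ
J/II-1 ? I-1×I-2: jj|Jj|JJ
J/II-2 aff ·: Jj|JJ
J/III-1 aff II-2×II-1: Jj|JJ
J/III-2 ? II-2×II-1: jj|Jj|JJ
⇒ J over [I-1,I-2,II-1,II-2,III-1,III-2]: 76 consistent

II-1 ∈ {Aa JJ, Aa Jj, Aa jj}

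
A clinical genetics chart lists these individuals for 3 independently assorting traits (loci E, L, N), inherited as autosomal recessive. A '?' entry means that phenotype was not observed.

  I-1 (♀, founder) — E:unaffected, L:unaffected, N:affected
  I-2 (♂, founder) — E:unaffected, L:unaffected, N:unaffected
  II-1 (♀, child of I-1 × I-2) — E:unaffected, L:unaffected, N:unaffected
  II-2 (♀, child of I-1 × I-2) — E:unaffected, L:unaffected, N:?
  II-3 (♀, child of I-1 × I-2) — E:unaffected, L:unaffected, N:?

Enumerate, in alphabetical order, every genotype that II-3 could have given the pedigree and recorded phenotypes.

E/I-1 un ·: EE|Ee
E/I-2 un ·: EE|Ee
E/II-1 un I-1×I-2: EE|Ee
E/II-2 un I-1×I-2: EE|Ee
E/II-3 un I-1×I-2: EE|Ee
⇒ E over [I-1,I-2,II-1,II-2,II-3]: 25 consistent
L/I-1 un ·: LL|Ll
L/I-2 un ·: LL|Ll
L/II-1 un I-1×I-2: LL|Ll
L/II-2 un I-1×I-2: LL|Ll
L/II-3 un I-1×I-2: LL|Ll
⇒ L over [I-1,I-2,II-1,II-2,II-3]: 25 consistent
N/I-1 aff ·: nn
N/I-2 un ·: NN|Nn
N/II-1 un I-1×I-2: Nn
N/II-2 ? I-1×I-2: Nn|nn
N/II-3 ? I-1×I-2: Nn|nn
⇒ N over [I-1,I-2,II-1,II-2,II-3]: 5 consistent

II-3 ∈ {EE LL Nn, EE LL nn, EE Ll Nn, EE Ll nn, Ee LL Nn, Ee LL nn, Ee Ll Nn, Ee Ll nn}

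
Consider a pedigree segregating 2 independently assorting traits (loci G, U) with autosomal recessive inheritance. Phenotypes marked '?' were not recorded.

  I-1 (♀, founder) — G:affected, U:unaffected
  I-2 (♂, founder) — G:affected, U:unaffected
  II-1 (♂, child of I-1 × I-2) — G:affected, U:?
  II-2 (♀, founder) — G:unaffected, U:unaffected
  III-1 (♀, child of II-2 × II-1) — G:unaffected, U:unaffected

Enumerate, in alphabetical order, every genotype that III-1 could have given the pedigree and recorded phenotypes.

III-1 ∈ {Gg UU, Gg Uu}

G/I-1 aff ·: gg
G/I-2 aff ·: gg
G/II-1 aff I-1×I-2: gg
G/II-2 un ·: GG|Gg
G/III-1 un II-2×II-1: Gg
⇒ G over [I-1,I-2,II-1,II-2,III-1]: 2 consistent
U/I-1 un ·: UU|Uu
U/I-2 un ·: UU|Uu
U/II-1 ? I-1×I-2: UU|Uu|uu
U/II-2 un ·: UU|Uu
U/III-1 un II-2×II-1: UU|Uu
⇒ U over [I-1,I-2,II-1,II-2,III-1]: 26 consistent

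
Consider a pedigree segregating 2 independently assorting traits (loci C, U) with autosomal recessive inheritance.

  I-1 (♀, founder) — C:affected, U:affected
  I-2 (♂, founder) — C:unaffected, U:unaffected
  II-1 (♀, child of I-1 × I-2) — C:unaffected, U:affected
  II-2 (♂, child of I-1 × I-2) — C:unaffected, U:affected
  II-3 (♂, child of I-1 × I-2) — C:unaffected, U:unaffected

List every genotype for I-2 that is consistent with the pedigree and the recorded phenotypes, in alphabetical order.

I-2 ∈ {CC Uu, Cc Uu}

C/I-1 aff ·: cc
C/I-2 un ·: CC|Cc
C/II-1 un I-1×I-2: Cc
C/II-2 un I-1×I-2: Cc
C/II-3 un I-1×I-2: Cc
⇒ C over [I-1,I-2,II-1,II-2,II-3]: 2 consistent
U/I-1 aff ·: uu
U/I-2 un ·: Uu
U/II-1 aff I-1×I-2: uu
U/II-2 aff I-1×I-2: uu
U/II-3 un I-1×I-2: Uu
⇒ U over [I-1,I-2,II-1,II-2,II-3]: 1 consistent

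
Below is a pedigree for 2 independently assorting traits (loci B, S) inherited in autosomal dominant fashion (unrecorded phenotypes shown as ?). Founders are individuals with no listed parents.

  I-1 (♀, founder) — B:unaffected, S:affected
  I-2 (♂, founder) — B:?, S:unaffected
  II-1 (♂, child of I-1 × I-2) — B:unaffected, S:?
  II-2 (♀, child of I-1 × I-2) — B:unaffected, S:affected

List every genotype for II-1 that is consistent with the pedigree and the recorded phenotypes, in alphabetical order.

B/I-1 un ·: bb
B/I-2 ? ·: bb|Bb
B/II-1 un I-1×I-2: bb
B/II-2 un I-1×I-2: bb
⇒ B over [I-1,I-2,II-1,II-2]: 2 consistent
S/I-1 aff ·: Ss|SS
S/I-2 un ·: ss
S/II-1 ? I-1×I-2: ss|Ss
S/II-2 aff I-1×I-2: Ss
⇒ S over [I-1,I-2,II-1,II-2]: 3 consistent

II-1 ∈ {bb Ss, bb ss}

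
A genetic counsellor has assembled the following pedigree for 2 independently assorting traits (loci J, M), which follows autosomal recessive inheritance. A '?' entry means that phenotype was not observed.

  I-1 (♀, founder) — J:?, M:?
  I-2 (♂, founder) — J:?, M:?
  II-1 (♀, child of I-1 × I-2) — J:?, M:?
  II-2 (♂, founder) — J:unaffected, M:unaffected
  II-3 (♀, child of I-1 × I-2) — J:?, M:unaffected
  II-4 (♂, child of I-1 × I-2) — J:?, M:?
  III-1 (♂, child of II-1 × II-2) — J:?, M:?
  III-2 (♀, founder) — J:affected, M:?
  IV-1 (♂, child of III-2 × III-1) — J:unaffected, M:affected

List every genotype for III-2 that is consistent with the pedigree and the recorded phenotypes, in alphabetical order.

III-2 ∈ {jj Mm, jj mm}

J/I-1 ? ·: JJ|Jj|jj
J/I-2 ? ·: JJ|Jj|jj
J/II-1 ? I-1×I-2: JJ|Jj|jj
J/II-2 un ·: JJ|Jj
J/II-3 ? I-1×I-2: JJ|Jj|jj
J/II-4 ? I-1×I-2: JJ|Jj|jj
J/III-1 ? II-1×II-2: JJ|Jj
J/III-2 aff ·: jj
J/IV-1 un III-2×III-1: Jj
⇒ J over [I-1,I-2,II-1,II-2,II-3,II-4,III-1,III-2,IV-1]: 198 consistent
M/I-1 ? ·: MM|Mm|mm
M/I-2 ? ·: MM|Mm|mm
M/II-1 ? I-1×I-2: MM|Mm|mm
M/II-2 un ·: MM|Mm
M/II-3 un I-1×I-2: MM|Mm
M/II-4 ? I-1×I-2: MM|Mm|mm
M/III-1 ? II-1×II-2: Mm|mm
M/III-2 ? ·: Mm|mm
M/IV-1 aff III-2×III-1: mm
⇒ M over [I-1,I-2,II-1,II-2,II-3,II-4,III-1,III-2,IV-1]: 210 consistent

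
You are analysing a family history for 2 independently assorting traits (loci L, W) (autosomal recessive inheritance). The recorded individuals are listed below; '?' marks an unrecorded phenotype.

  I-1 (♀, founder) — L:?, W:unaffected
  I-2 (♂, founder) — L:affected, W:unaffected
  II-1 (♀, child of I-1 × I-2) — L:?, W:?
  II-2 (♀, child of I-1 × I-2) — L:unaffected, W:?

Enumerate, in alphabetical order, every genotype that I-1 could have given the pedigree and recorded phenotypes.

L/I-1 ? ·: LL|Ll
L/I-2 aff ·: ll
L/II-1 ? I-1×I-2: Ll|ll
L/II-2 un I-1×I-2: Ll
⇒ L over [I-1,I-2,II-1,II-2]: 3 consistent
W/I-1 un ·: WW|Ww
W/I-2 un ·: WW|Ww
W/II-1 ? I-1×I-2: WW|Ww|ww
W/II-2 ? I-1×I-2: WW|Ww|ww
⇒ W over [I-1,I-2,II-1,II-2]: 18 consistent

I-1 ∈ {LL WW, LL Ww, Ll WW, Ll Ww}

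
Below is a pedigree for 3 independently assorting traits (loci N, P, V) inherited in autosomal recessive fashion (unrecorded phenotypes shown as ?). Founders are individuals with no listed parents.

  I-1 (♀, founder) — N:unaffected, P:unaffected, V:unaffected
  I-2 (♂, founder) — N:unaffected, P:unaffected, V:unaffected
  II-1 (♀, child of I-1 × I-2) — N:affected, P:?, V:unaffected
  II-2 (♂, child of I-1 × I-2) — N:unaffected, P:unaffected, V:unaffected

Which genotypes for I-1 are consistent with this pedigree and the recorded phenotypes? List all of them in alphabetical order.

N/I-1 un ·: Nn
N/I-2 un ·: Nn
N/II-1 aff I-1×I-2: nn
N/II-2 un I-1×I-2: NN|Nn
⇒ N over [I-1,I-2,II-1,II-2]: 2 consistent
P/I-1 un ·: PP|Pp
P/I-2 un ·: PP|Pp
P/II-1 ? I-1×I-2: PP|Pp|pp
P/II-2 un I-1×I-2: PP|Pp
⇒ P over [I-1,I-2,II-1,II-2]: 15 consistent
V/I-1 un ·: VV|Vv
V/I-2 un ·: VV|Vv
V/II-1 un I-1×I-2: VV|Vv
V/II-2 un I-1×I-2: VV|Vv
⇒ V over [I-1,I-2,II-1,II-2]: 13 consistent

I-1 ∈ {Nn PP VV, Nn PP Vv, Nn Pp VV, Nn Pp Vv}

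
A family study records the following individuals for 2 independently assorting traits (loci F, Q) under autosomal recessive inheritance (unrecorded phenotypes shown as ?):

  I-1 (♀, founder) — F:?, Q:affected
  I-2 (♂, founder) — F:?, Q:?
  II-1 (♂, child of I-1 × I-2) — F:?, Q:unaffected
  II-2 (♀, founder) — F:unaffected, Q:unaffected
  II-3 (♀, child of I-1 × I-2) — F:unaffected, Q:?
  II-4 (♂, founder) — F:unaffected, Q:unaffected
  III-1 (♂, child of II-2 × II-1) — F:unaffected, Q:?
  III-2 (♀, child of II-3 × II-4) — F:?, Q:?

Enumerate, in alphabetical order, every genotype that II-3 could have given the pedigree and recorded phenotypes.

F/I-1 ? ·: FF|Ff|ff
F/I-2 ? ·: FF|Ff|ff
F/II-1 ? I-1×I-2: FF|Ff|ff
F/II-2 un ·: FF|Ff
F/II-3 un I-1×I-2: FF|Ff
F/II-4 un ·: FF|Ff
F/III-1 un II-2×II-1: FF|Ff
F/III-2 ? II-3×II-4: FF|Ff|ff
⇒ F over [I-1,I-2,II-1,II-2,II-3,II-4,III-1,III-2]: 293 consistent
Q/I-1 aff ·: qq
Q/I-2 ? ·: QQ|Qq
Q/II-1 un I-1×I-2: Qq
Q/II-2 un ·: QQ|Qq
Q/II-3 ? I-1×I-2: Qq|qq
Q/II-4 un ·: QQ|Qq
Q/III-1 ? II-2×II-1: QQ|Qq|qq
Q/III-2 ? II-3×II-4: QQ|Qq|qq
⇒ Q over [I-1,I-2,II-1,II-2,II-3,II-4,III-1,III-2]: 65 consistent

II-3 ∈ {FF Qq, FF qq, Ff Qq, Ff qq}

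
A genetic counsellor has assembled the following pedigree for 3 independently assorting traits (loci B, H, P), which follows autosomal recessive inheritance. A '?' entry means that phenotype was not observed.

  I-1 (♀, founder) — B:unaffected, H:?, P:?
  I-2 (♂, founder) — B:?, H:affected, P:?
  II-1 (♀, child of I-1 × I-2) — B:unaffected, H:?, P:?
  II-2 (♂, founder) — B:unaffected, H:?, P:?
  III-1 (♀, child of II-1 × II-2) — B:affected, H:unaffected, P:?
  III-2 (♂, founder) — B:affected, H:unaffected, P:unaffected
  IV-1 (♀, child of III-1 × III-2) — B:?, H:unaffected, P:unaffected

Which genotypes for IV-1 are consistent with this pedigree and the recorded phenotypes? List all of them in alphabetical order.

IV-1 ∈ {bb HH PP, bb HH Pp, bb Hh PP, bb Hh Pp}

B/I-1 un ·: BB|Bb
B/I-2 ? ·: BB|Bb|bb
B/II-1 un I-1×I-2: Bb
B/II-2 un ·: Bb
B/III-1 aff II-1×II-2: bb
B/III-2 aff ·: bb
B/IV-1 ? III-1×III-2: bb
⇒ B over [I-1,I-2,II-1,II-2,III-1,III-2,IV-1]: 5 consistent
H/I-1 ? ·: HH|Hh|hh
H/I-2 aff ·: hh
H/II-1 ? I-1×I-2: Hh|hh
H/II-2 ? ·: HH|Hh|hh
H/III-1 un II-1×II-2: HH|Hh
H/III-2 un ·: HH|Hh
H/IV-1 un III-1×III-2: HH|Hh
⇒ H over [I-1,I-2,II-1,II-2,III-1,III-2,IV-1]: 52 consistent
P/I-1 ? ·: PP|Pp|pp
P/I-2 ? ·: PP|Pp|pp
P/II-1 ? I-1×I-2: PP|Pp|pp
P/II-2 ? ·: PP|Pp|pp
P/III-1 ? II-1×II-2: PP|Pp|pp
P/III-2 un ·: PP|Pp
P/IV-1 un III-1×III-2: PP|Pp
⇒ P over [I-1,I-2,II-1,II-2,III-1,III-2,IV-1]: 258 consistent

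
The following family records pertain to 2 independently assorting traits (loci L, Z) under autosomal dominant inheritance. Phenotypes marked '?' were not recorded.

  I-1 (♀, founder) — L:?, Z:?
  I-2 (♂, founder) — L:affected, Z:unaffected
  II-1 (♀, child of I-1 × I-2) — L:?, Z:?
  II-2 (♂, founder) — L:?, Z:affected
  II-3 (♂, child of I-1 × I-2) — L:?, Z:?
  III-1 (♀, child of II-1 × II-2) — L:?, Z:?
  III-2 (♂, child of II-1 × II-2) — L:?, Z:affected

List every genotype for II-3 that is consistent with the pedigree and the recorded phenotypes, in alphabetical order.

II-3 ∈ {LL Zz, LL zz, Ll Zz, Ll zz, ll Zz, ll zz}

L/I-1 ? ·: ll|Ll|LL
L/I-2 aff ·: Ll|LL
L/II-1 ? I-1×I-2: ll|Ll|LL
L/II-2 ? ·: ll|Ll|LL
L/II-3 ? I-1×I-2: ll|Ll|LL
L/III-1 ? II-1×II-2: ll|Ll|LL
L/III-2 ? II-1×II-2: ll|Ll|LL
⇒ L over [I-1,I-2,II-1,II-2,II-3,III-1,III-2]: 248 consistent
Z/I-1 ? ·: zz|Zz|ZZ
Z/I-2 un ·: zz
Z/II-1 ? I-1×I-2: zz|Zz
Z/II-2 aff ·: Zz|ZZ
Z/II-3 ? I-1×I-2: zz|Zz
Z/III-1 ? II-1×II-2: zz|Zz|ZZ
Z/III-2 aff II-1×II-2: Zz|ZZ
⇒ Z over [I-1,I-2,II-1,II-2,II-3,III-1,III-2]: 39 consistent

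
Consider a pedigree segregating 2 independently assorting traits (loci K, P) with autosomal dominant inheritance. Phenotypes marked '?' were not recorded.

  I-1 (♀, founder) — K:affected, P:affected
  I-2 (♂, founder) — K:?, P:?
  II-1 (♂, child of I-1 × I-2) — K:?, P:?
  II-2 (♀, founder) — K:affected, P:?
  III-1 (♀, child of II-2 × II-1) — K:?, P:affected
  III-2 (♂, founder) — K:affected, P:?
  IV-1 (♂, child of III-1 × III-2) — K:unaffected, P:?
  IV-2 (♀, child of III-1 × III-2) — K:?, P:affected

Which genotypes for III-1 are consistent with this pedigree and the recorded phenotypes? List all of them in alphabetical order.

III-1 ∈ {Kk PP, Kk Pp, kk PP, kk Pp}

K/I-1 aff ·: Kk|KK
K/I-2 ? ·: kk|Kk|KK
K/II-1 ? I-1×I-2: kk|Kk|KK
K/II-2 aff ·: Kk|KK
K/III-1 ? II-2×II-1: kk|Kk
K/III-2 aff ·: Kk
K/IV-1 un III-1×III-2: kk
K/IV-2 ? III-1×III-2: kk|Kk|KK
⇒ K over [I-1,I-2,II-1,II-2,III-1,III-2,IV-1,IV-2]: 68 consistent
P/I-1 aff ·: Pp|PP
P/I-2 ? ·: pp|Pp|PP
P/II-1 ? I-1×I-2: pp|Pp|PP
P/II-2 ? ·: pp|Pp|PP
P/III-1 aff II-2×II-1: Pp|PP
P/III-2 ? ·: pp|Pp|PP
P/IV-1 ? III-1×III-2: pp|Pp|PP
P/IV-2 aff III-1×III-2: Pp|PP
⇒ P over [I-1,I-2,II-1,II-2,III-1,III-2,IV-1,IV-2]: 432 consistent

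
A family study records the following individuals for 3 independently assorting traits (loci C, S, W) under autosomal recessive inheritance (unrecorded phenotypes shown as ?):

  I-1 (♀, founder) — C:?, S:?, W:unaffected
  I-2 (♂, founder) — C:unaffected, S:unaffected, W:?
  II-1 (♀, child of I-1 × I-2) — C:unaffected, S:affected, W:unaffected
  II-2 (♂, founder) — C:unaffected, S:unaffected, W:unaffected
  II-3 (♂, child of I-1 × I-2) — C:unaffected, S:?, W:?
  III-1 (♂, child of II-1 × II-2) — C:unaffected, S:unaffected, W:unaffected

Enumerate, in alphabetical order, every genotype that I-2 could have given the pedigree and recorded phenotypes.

I-2 ∈ {CC Ss WW, CC Ss Ww, CC Ss ww, Cc Ss WW, Cc Ss Ww, Cc Ss ww}

C/I-1 ? ·: CC|Cc|cc
C/I-2 un ·: CC|Cc
C/II-1 un I-1×I-2: CC|Cc
C/II-2 un ·: CC|Cc
C/II-3 un I-1×I-2: CC|Cc
C/III-1 un II-1×II-2: CC|Cc
⇒ C over [I-1,I-2,II-1,II-2,II-3,III-1]: 53 consistent
S/I-1 ? ·: Ss|ss
S/I-2 un ·: Ss
S/II-1 aff I-1×I-2: ss
S/II-2 un ·: SS|Ss
S/II-3 ? I-1×I-2: SS|Ss|ss
S/III-1 un II-1×II-2: Ss
⇒ S over [I-1,I-2,II-1,II-2,II-3,III-1]: 10 consistent
W/I-1 un ·: WW|Ww
W/I-2 ? ·: WW|Ww|ww
W/II-1 un I-1×I-2: WW|Ww
W/II-2 un ·: WW|Ww
W/II-3 ? I-1×I-2: WW|Ww|ww
W/III-1 un II-1×II-2: WW|Ww
⇒ W over [I-1,I-2,II-1,II-2,II-3,III-1]: 64 consistent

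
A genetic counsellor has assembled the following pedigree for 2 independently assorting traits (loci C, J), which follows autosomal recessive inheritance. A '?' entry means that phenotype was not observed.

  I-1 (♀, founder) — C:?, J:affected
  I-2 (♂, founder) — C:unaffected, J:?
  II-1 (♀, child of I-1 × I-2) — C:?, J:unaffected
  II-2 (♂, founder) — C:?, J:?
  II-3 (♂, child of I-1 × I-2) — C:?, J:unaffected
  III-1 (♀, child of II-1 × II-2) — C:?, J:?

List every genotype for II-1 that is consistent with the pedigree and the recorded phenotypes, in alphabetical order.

II-1 ∈ {CC Jj, Cc Jj, cc Jj}

C/I-1 ? ·: CC|Cc|cc
C/I-2 un ·: CC|Cc
C/II-1 ? I-1×I-2: CC|Cc|cc
C/II-2 ? ·: CC|Cc|cc
C/II-3 ? I-1×I-2: CC|Cc|cc
C/III-1 ? II-1×II-2: CC|Cc|cc
⇒ C over [I-1,I-2,II-1,II-2,II-3,III-1]: 122 consistent
J/I-1 aff ·: jj
J/I-2 ? ·: JJ|Jj
J/II-1 un I-1×I-2: Jj
J/II-2 ? ·: JJ|Jj|jj
J/II-3 un I-1×I-2: Jj
J/III-1 ? II-1×II-2: JJ|Jj|jj
⇒ J over [I-1,I-2,II-1,II-2,II-3,III-1]: 14 consistent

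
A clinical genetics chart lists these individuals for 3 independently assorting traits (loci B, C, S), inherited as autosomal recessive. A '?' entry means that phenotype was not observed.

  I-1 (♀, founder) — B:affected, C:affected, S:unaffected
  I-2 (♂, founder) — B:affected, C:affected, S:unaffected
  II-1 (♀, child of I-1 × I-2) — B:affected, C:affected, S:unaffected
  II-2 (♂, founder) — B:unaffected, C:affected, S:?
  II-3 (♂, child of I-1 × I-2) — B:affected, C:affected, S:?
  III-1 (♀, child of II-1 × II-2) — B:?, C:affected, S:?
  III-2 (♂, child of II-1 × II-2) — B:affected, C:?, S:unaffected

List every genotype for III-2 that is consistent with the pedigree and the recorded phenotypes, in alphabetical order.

III-2 ∈ {bb cc SS, bb cc Ss}

B/I-1 aff ·: bb
B/I-2 aff ·: bb
B/II-1 aff I-1×I-2: bb
B/II-2 un ·: Bb
B/II-3 aff I-1×I-2: bb
B/III-1 ? II-1×II-2: Bb|bb
B/III-2 aff II-1×II-2: bb
⇒ B over [I-1,I-2,II-1,II-2,II-3,III-1,III-2]: 2 consistent
C/I-1 aff ·: cc
C/I-2 aff ·: cc
C/II-1 aff I-1×I-2: cc
C/II-2 aff ·: cc
C/II-3 aff I-1×I-2: cc
C/III-1 aff II-1×II-2: cc
C/III-2 ? II-1×II-2: cc
⇒ C over [I-1,I-2,II-1,II-2,II-3,III-1,III-2]: 1 consistent
S/I-1 un ·: SS|Ss
S/I-2 un ·: SS|Ss
S/II-1 un I-1×I-2: SS|Ss
S/II-2 ? ·: SS|Ss|ss
S/II-3 ? I-1×I-2: SS|Ss|ss
S/III-1 ? II-1×II-2: SS|Ss|ss
S/III-2 un II-1×II-2: SS|Ss
⇒ S over [I-1,I-2,II-1,II-2,II-3,III-1,III-2]: 132 consistent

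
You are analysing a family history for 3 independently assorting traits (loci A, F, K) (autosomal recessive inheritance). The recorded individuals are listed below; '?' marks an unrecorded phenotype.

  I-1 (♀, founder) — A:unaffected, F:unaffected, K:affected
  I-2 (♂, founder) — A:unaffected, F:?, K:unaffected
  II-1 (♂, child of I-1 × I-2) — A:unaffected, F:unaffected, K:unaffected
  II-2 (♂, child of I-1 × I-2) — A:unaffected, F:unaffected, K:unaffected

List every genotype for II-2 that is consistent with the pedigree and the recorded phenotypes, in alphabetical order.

II-2 ∈ {AA FF Kk, AA Ff Kk, Aa FF Kk, Aa Ff Kk}

A/I-1 un ·: AA|Aa
A/I-2 un ·: AA|Aa
A/II-1 un I-1×I-2: AA|Aa
A/II-2 un I-1×I-2: AA|Aa
⇒ A over [I-1,I-2,II-1,II-2]: 13 consistent
F/I-1 un ·: FF|Ff
F/I-2 ? ·: FF|Ff|ff
F/II-1 un I-1×I-2: FF|Ff
F/II-2 un I-1×I-2: FF|Ff
⇒ F over [I-1,I-2,II-1,II-2]: 15 consistent
K/I-1 aff ·: kk
K/I-2 un ·: KK|Kk
K/II-1 un I-1×I-2: Kk
K/II-2 un I-1×I-2: Kk
⇒ K over [I-1,I-2,II-1,II-2]: 2 consistent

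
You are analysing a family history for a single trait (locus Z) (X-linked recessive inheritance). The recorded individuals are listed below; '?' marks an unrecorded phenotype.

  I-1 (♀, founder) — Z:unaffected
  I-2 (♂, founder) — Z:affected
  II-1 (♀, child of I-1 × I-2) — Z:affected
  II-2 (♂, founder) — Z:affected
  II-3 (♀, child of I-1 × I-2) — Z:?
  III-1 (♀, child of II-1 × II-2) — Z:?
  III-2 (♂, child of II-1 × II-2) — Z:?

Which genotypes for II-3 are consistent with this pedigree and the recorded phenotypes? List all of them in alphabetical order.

Z/I-1 un ·: X^ZX^z
Z/I-2 aff ·: X^zY
Z/II-1 aff I-1×I-2: X^zX^z
Z/II-2 aff ·: X^zY
Z/II-3 ? I-1×I-2: X^ZX^z|X^zX^z
Z/III-1 ? II-1×II-2: X^zX^z
Z/III-2 ? II-1×II-2: X^zY
⇒ Z over [I-1,I-2,II-1,II-2,II-3,III-1,III-2]: 2 consistent

II-3 ∈ {X^ZX^z, X^zX^z}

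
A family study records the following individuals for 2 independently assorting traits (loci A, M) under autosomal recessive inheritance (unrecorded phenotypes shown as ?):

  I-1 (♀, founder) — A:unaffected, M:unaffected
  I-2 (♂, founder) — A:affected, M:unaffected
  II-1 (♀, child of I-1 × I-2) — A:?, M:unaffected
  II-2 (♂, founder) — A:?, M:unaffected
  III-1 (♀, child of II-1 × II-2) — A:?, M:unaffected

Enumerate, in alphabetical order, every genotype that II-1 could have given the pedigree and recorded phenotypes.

A/I-1 un ·: AA|Aa
A/I-2 aff ·: aa
A/II-1 ? I-1×I-2: Aa|aa
A/II-2 ? ·: AA|Aa|aa
A/III-1 ? II-1×II-2: AA|Aa|aa
⇒ A over [I-1,I-2,II-1,II-2,III-1]: 18 consistent
M/I-1 un ·: MM|Mm
M/I-2 un ·: MM|Mm
M/II-1 un I-1×I-2: MM|Mm
M/II-2 un ·: MM|Mm
M/III-1 un II-1×II-2: MM|Mm
⇒ M over [I-1,I-2,II-1,II-2,III-1]: 24 consistent

II-1 ∈ {Aa MM, Aa Mm, aa MM, aa Mm}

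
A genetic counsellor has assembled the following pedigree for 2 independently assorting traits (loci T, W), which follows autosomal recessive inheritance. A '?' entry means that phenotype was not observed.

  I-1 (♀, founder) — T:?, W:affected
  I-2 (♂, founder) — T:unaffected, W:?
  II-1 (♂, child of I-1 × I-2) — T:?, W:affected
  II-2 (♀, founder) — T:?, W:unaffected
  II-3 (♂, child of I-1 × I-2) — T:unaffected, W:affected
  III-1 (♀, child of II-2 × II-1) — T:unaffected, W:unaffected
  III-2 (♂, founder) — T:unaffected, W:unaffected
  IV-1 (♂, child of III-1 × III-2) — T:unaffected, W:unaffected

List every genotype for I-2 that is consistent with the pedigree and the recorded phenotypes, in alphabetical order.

T/I-1 ? ·: TT|Tt|tt
T/I-2 un ·: TT|Tt
T/II-1 ? I-1×I-2: TT|Tt|tt
T/II-2 ? ·: TT|Tt|tt
T/II-3 un I-1×I-2: TT|Tt
T/III-1 un II-2×II-1: TT|Tt
T/III-2 un ·: TT|Tt
T/IV-1 un III-1×III-2: TT|Tt
⇒ T over [I-1,I-2,II-1,II-2,II-3,III-1,III-2,IV-1]: 266 consistent
W/I-1 aff ·: ww
W/I-2 ? ·: Ww|ww
W/II-1 aff I-1×I-2: ww
W/II-2 un ·: WW|Ww
W/II-3 aff I-1×I-2: ww
W/III-1 un II-2×II-1: Ww
W/III-2 un ·: WW|Ww
W/IV-1 un III-1×III-2: WW|Ww
⇒ W over [I-1,I-2,II-1,II-2,II-3,III-1,III-2,IV-1]: 16 consistent

I-2 ∈ {TT Ww, TT ww, Tt Ww, Tt ww}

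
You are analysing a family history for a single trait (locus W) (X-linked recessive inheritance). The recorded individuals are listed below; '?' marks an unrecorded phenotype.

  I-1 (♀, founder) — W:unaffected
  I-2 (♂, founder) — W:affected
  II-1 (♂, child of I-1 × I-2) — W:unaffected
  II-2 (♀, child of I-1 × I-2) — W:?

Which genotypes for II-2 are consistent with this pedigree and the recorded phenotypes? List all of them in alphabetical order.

II-2 ∈ {X^WX^w, X^wX^w}

W/I-1 un ·: X^WX^W|X^WX^w
W/I-2 aff ·: X^wY
W/II-1 un I-1×I-2: X^WY
W/II-2 ? I-1×I-2: X^WX^w|X^wX^w
⇒ W over [I-1,I-2,II-1,II-2]: 3 consistent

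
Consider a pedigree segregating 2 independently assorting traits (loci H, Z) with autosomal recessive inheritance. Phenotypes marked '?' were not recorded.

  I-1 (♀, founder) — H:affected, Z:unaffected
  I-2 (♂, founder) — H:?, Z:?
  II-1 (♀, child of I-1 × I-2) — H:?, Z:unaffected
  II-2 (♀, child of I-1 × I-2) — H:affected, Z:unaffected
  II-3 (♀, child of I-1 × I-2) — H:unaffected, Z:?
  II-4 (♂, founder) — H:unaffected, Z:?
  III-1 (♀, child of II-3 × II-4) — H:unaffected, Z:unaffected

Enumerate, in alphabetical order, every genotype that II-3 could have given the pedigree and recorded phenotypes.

H/I-1 aff ·: hh
H/I-2 ? ·: Hh
H/II-1 ? I-1×I-2: Hh|hh
H/II-2 aff I-1×I-2: hh
H/II-3 un I-1×I-2: Hh
H/II-4 un ·: HH|Hh
H/III-1 un II-3×II-4: HH|Hh
⇒ H over [I-1,I-2,II-1,II-2,II-3,II-4,III-1]: 8 consistent
Z/I-1 un ·: ZZ|Zz
Z/I-2 ? ·: ZZ|Zz|zz
Z/II-1 un I-1×I-2: ZZ|Zz
Z/II-2 un I-1×I-2: ZZ|Zz
Z/II-3 ? I-1×I-2: ZZ|Zz|zz
Z/II-4 ? ·: ZZ|Zz|zz
Z/III-1 un II-3×II-4: ZZ|Zz
⇒ Z over [I-1,I-2,II-1,II-2,II-3,II-4,III-1]: 132 consistent

II-3 ∈ {Hh ZZ, Hh Zz, Hh zz}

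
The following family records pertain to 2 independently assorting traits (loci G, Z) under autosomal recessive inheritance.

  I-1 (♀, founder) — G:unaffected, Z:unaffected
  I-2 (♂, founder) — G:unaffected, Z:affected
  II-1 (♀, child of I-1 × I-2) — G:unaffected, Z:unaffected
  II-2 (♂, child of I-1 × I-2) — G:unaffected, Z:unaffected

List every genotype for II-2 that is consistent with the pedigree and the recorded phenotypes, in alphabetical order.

G/I-1 un ·: GG|Gg
G/I-2 un ·: GG|Gg
G/II-1 un I-1×I-2: GG|Gg
G/II-2 un I-1×I-2: GG|Gg
⇒ G over [I-1,I-2,II-1,II-2]: 13 consistent
Z/I-1 un ·: ZZ|Zz
Z/I-2 aff ·: zz
Z/II-1 un I-1×I-2: Zz
Z/II-2 un I-1×I-2: Zz
⇒ Z over [I-1,I-2,II-1,II-2]: 2 consistent

II-2 ∈ {GG Zz, Gg Zz}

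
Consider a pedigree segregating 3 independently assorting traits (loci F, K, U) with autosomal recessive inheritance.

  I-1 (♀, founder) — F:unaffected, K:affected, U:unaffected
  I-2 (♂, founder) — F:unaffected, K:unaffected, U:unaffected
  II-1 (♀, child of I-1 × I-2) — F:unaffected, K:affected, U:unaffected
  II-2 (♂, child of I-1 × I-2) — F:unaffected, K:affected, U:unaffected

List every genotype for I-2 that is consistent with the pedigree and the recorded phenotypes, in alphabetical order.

I-2 ∈ {FF Kk UU, FF Kk Uu, Ff Kk UU, Ff Kk Uu}

F/I-1 un ·: FF|Ff
F/I-2 un ·: FF|Ff
F/II-1 un I-1×I-2: FF|Ff
F/II-2 un I-1×I-2: FF|Ff
⇒ F over [I-1,I-2,II-1,II-2]: 13 consistent
K/I-1 aff ·: kk
K/I-2 un ·: Kk
K/II-1 aff I-1×I-2: kk
K/II-2 aff I-1×I-2: kk
⇒ K over [I-1,I-2,II-1,II-2]: 1 consistent
U/I-1 un ·: UU|Uu
U/I-2 un ·: UU|Uu
U/II-1 un I-1×I-2: UU|Uu
U/II-2 un I-1×I-2: UU|Uu
⇒ U over [I-1,I-2,II-1,II-2]: 13 consistent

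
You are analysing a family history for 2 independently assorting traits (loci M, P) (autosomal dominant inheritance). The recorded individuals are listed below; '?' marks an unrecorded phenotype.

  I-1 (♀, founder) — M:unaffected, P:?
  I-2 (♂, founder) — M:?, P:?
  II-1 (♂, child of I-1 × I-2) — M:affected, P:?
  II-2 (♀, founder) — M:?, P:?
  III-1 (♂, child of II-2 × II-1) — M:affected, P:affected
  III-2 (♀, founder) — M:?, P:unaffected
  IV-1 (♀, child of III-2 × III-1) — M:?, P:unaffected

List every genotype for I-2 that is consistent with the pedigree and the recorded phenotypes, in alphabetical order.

M/I-1 un ·: mm
M/I-2 ? ·: Mm|MM
M/II-1 aff I-1×I-2: Mm
M/II-2 ? ·: mm|Mm|MM
M/III-1 aff II-2×II-1: Mm|MM
M/III-2 ? ·: mm|Mm|MM
M/IV-1 ? III-2×III-1: mm|Mm|MM
⇒ M over [I-1,I-2,II-1,II-2,III-1,III-2,IV-1]: 58 consistent
P/I-1 ? ·: pp|Pp|PP
P/I-2 ? ·: pp|Pp|PP
P/II-1 ? I-1×I-2: pp|Pp|PP
P/II-2 ? ·: pp|Pp|PP
P/III-1 aff II-2×II-1: Pp
P/III-2 un ·: pp
P/IV-1 un III-2×III-1: pp
⇒ P over [I-1,I-2,II-1,II-2,III-1,III-2,IV-1]: 37 consistent

I-2 ∈ {MM PP, MM Pp, MM pp, Mm PP, Mm Pp, Mm pp}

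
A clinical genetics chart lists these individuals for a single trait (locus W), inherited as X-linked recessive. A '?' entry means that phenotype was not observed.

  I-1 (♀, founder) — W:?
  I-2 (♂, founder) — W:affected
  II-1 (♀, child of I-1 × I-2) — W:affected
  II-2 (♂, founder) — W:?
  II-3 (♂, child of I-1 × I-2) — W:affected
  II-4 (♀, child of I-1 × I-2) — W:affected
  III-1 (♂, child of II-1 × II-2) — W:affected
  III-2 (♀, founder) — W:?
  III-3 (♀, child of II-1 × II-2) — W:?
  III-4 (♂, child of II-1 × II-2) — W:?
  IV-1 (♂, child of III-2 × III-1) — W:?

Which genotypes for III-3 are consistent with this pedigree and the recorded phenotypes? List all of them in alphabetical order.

W/I-1 ? ·: X^WX^w|X^wX^w
W/I-2 aff ·: X^wY
W/II-1 aff I-1×I-2: X^wX^w
W/II-2 ? ·: X^WY|X^wY
W/II-3 aff I-1×I-2: X^wY
W/II-4 aff I-1×I-2: X^wX^w
W/III-1 aff II-1×II-2: X^wY
W/III-2 ? ·: X^WX^W|X^WX^w|X^wX^w
W/III-3 ? II-1×II-2: X^WX^w|X^wX^w
W/III-4 ? II-1×II-2: X^wY
W/IV-1 ? III-2×III-1: X^WY|X^wY
⇒ W over [I-1,I-2,II-1,II-2,II-3,II-4,III-1,III-2,III-3,III-4,IV-1]: 16 consistent

III-3 ∈ {X^WX^w, X^wX^w}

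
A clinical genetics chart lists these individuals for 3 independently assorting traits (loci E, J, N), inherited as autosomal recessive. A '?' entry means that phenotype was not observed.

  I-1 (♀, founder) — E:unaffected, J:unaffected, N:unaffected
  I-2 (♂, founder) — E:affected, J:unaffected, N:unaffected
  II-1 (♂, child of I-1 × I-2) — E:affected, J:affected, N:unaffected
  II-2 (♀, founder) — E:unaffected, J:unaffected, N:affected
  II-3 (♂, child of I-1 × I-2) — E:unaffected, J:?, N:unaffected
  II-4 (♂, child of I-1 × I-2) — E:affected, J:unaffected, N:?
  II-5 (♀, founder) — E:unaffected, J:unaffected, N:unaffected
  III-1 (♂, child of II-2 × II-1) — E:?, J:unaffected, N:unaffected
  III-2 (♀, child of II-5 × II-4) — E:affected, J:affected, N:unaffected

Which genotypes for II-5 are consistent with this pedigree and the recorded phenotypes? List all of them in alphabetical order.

II-5 ∈ {Ee Jj NN, Ee Jj Nn}

E/I-1 un ·: Ee
E/I-2 aff ·: ee
E/II-1 aff I-1×I-2: ee
E/II-2 un ·: EE|Ee
E/II-3 un I-1×I-2: Ee
E/II-4 aff I-1×I-2: ee
E/II-5 un ·: Ee
E/III-1 ? II-2×II-1: Ee|ee
E/III-2 aff II-5×II-4: ee
⇒ E over [I-1,I-2,II-1,II-2,II-3,II-4,II-5,III-1,III-2]: 3 consistent
J/I-1 un ·: Jj
J/I-2 un ·: Jj
J/II-1 aff I-1×I-2: jj
J/II-2 un ·: JJ|Jj
J/II-3 ? I-1×I-2: JJ|Jj|jj
J/II-4 un I-1×I-2: Jj
J/II-5 un ·: Jj
J/III-1 un II-2×II-1: Jj
J/III-2 aff II-5×II-4: jj
⇒ J over [I-1,I-2,II-1,II-2,II-3,II-4,II-5,III-1,III-2]: 6 consistent
N/I-1 un ·: NN|Nn
N/I-2 un ·: NN|Nn
N/II-1 un I-1×I-2: NN|Nn
N/II-2 aff ·: nn
N/II-3 un I-1×I-2: NN|Nn
N/II-4 ? I-1×I-2: NN|Nn|nn
N/II-5 un ·: NN|Nn
N/III-1 un II-2×II-1: Nn
N/III-2 un II-5×II-4: NN|Nn
⇒ N over [I-1,I-2,II-1,II-2,II-3,II-4,II-5,III-1,III-2]: 95 consistent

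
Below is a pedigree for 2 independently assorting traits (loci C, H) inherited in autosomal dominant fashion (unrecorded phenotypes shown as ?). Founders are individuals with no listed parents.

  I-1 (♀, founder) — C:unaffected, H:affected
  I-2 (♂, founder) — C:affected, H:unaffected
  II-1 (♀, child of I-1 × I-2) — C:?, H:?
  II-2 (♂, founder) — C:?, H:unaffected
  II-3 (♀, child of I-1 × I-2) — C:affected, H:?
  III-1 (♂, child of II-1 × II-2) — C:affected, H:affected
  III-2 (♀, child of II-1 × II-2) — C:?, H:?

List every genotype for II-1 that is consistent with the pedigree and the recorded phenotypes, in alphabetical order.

II-1 ∈ {Cc Hh, cc Hh}

C/I-1 un ·: cc
C/I-2 aff ·: Cc|CC
C/II-1 ? I-1×I-2: cc|Cc
C/II-2 ? ·: cc|Cc|CC
C/II-3 aff I-1×I-2: Cc
C/III-1 aff II-1×II-2: Cc|CC
C/III-2 ? II-1×II-2: cc|Cc|CC
⇒ C over [I-1,I-2,II-1,II-2,II-3,III-1,III-2]: 27 consistent
H/I-1 aff ·: Hh|HH
H/I-2 un ·: hh
H/II-1 ? I-1×I-2: Hh
H/II-2 un ·: hh
H/II-3 ? I-1×I-2: hh|Hh
H/III-1 aff II-1×II-2: Hh
H/III-2 ? II-1×II-2: hh|Hh
⇒ H over [I-1,I-2,II-1,II-2,II-3,III-1,III-2]: 6 consistent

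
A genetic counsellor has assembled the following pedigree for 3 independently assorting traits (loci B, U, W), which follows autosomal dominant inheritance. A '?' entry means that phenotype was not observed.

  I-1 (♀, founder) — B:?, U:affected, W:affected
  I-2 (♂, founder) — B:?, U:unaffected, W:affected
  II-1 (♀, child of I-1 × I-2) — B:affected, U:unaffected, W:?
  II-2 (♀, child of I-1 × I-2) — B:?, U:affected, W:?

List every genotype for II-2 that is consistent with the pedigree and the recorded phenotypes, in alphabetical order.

B/I-1 ? ·: bb|Bb|BB
B/I-2 ? ·: bb|Bb|BB
B/II-1 aff I-1×I-2: Bb|BB
B/II-2 ? I-1×I-2: bb|Bb|BB
⇒ B over [I-1,I-2,II-1,II-2]: 21 consistent
U/I-1 aff ·: Uu
U/I-2 un ·: uu
U/II-1 un I-1×I-2: uu
U/II-2 aff I-1×I-2: Uu
⇒ U over [I-1,I-2,II-1,II-2]: 1 consistent
W/I-1 aff ·: Ww|WW
W/I-2 aff ·: Ww|WW
W/II-1 ? I-1×I-2: ww|Ww|WW
W/II-2 ? I-1×I-2: ww|Ww|WW
⇒ W over [I-1,I-2,II-1,II-2]: 18 consistent

II-2 ∈ {BB Uu WW, BB Uu Ww, BB Uu ww, Bb Uu WW, Bb Uu Ww, Bb Uu ww, bb Uu WW, bb Uu Ww, bb Uu ww}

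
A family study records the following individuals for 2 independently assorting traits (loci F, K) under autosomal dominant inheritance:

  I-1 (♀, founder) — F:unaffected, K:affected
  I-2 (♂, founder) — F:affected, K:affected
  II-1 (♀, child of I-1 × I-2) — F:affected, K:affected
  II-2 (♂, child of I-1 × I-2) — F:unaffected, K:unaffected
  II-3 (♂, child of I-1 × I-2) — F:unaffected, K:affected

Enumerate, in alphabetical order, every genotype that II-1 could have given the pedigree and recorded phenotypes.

II-1 ∈ {Ff KK, Ff Kk}

F/I-1 un ·: ff
F/I-2 aff ·: Ff
F/II-1 aff I-1×I-2: Ff
F/II-2 un I-1×I-2: ff
F/II-3 un I-1×I-2: ff
⇒ F over [I-1,I-2,II-1,II-2,II-3]: 1 consistent
K/I-1 aff ·: Kk
K/I-2 aff ·: Kk
K/II-1 aff I-1×I-2: Kk|KK
K/II-2 un I-1×I-2: kk
K/II-3 aff I-1×I-2: Kk|KK
⇒ K over [I-1,I-2,II-1,II-2,II-3]: 4 consistent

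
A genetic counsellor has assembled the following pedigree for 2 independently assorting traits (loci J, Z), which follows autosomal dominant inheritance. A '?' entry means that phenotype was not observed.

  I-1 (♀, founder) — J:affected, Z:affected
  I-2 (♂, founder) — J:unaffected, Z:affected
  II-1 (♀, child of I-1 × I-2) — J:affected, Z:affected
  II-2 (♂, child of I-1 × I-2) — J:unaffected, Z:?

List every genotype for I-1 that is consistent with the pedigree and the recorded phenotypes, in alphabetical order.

I-1 ∈ {Jj ZZ, Jj Zz}

J/I-1 aff ·: Jj
J/I-2 un ·: jj
J/II-1 aff I-1×I-2: Jj
J/II-2 un I-1×I-2: jj
⇒ J over [I-1,I-2,II-1,II-2]: 1 consistent
Z/I-1 aff ·: Zz|ZZ
Z/I-2 aff ·: Zz|ZZ
Z/II-1 aff I-1×I-2: Zz|ZZ
Z/II-2 ? I-1×I-2: zz|Zz|ZZ
⇒ Z over [I-1,I-2,II-1,II-2]: 15 consistent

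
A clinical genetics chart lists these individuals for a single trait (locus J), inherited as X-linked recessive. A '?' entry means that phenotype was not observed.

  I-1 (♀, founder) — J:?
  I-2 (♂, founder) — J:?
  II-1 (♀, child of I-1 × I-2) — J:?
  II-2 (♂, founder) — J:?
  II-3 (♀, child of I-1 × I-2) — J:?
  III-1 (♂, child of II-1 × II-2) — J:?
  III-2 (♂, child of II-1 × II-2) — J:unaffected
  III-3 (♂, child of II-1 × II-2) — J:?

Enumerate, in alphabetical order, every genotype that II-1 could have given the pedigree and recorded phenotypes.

II-1 ∈ {X^JX^J, X^JX^j}

J/I-1 ? ·: X^JX^J|X^JX^j|X^jX^j
J/I-2 ? ·: X^JY|X^jY
J/II-1 ? I-1×I-2: X^JX^J|X^JX^j
J/II-2 ? ·: X^JY|X^jY
J/II-3 ? I-1×I-2: X^JX^J|X^JX^j|X^jX^j
J/III-1 ? II-1×II-2: X^JY|X^jY
J/III-2 un II-1×II-2: X^JY
J/III-3 ? II-1×II-2: X^JY|X^jY
⇒ J over [I-1,I-2,II-1,II-2,II-3,III-1,III-2,III-3]: 54 consistent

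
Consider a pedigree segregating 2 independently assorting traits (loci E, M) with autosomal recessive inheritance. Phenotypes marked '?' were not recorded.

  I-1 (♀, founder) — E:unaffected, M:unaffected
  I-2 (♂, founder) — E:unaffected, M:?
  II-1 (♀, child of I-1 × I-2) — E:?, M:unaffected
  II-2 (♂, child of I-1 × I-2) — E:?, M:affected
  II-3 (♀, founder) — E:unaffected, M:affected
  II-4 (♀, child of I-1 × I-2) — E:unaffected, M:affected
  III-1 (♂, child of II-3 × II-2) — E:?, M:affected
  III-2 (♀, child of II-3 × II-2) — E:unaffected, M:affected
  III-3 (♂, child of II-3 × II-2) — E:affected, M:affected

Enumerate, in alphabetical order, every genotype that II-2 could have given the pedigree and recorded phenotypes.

II-2 ∈ {Ee mm, ee mm}

E/I-1 un ·: EE|Ee
E/I-2 un ·: EE|Ee
E/II-1 ? I-1×I-2: EE|Ee|ee
E/II-2 ? I-1×I-2: Ee|ee
E/II-3 un ·: Ee
E/II-4 un I-1×I-2: EE|Ee
E/III-1 ? II-3×II-2: EE|Ee|ee
E/III-2 un II-3×II-2: EE|Ee
E/III-3 aff II-3×II-2: ee
⇒ E over [I-1,I-2,II-1,II-2,II-3,II-4,III-1,III-2,III-3]: 96 consistent
M/I-1 un ·: Mm
M/I-2 ? ·: Mm|mm
M/II-1 un I-1×I-2: MM|Mm
M/II-2 aff I-1×I-2: mm
M/II-3 aff ·: mm
M/II-4 aff I-1×I-2: mm
M/III-1 aff II-3×II-2: mm
M/III-2 aff II-3×II-2: mm
M/III-3 aff II-3×II-2: mm
⇒ M over [I-1,I-2,II-1,II-2,II-3,II-4,III-1,III-2,III-3]: 3 consistent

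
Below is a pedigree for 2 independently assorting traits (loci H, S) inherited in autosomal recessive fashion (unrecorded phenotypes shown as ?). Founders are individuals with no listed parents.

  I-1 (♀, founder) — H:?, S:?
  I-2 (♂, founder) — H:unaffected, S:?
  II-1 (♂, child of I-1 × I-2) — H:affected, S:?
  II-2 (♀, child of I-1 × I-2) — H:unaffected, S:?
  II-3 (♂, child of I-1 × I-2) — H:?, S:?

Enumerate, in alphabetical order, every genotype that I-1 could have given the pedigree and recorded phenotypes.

H/I-1 ? ·: Hh|hh
H/I-2 un ·: Hh
H/II-1 aff I-1×I-2: hh
H/II-2 un I-1×I-2: HH|Hh
H/II-3 ? I-1×I-2: HH|Hh|hh
⇒ H over [I-1,I-2,II-1,II-2,II-3]: 8 consistent
S/I-1 ? ·: SS|Ss|ss
S/I-2 ? ·: SS|Ss|ss
S/II-1 ? I-1×I-2: SS|Ss|ss
S/II-2 ? I-1×I-2: SS|Ss|ss
S/II-3 ? I-1×I-2: SS|Ss|ss
⇒ S over [I-1,I-2,II-1,II-2,II-3]: 63 consistent

I-1 ∈ {Hh SS, Hh Ss, Hh ss, hh SS, hh Ss, hh ss}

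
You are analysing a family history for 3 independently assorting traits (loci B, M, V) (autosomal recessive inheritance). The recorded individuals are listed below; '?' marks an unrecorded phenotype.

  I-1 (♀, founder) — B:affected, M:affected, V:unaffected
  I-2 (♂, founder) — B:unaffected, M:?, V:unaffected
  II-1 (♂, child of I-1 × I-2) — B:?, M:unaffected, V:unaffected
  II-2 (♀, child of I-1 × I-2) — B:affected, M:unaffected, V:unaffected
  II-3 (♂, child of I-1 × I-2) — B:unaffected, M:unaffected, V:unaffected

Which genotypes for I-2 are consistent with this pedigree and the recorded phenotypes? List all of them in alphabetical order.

B/I-1 aff ·: bb
B/I-2 un ·: Bb
B/II-1 ? I-1×I-2: Bb|bb
B/II-2 aff I-1×I-2: bb
B/II-3 un I-1×I-2: Bb
⇒ B over [I-1,I-2,II-1,II-2,II-3]: 2 consistent
M/I-1 aff ·: mm
M/I-2 ? ·: MM|Mm
M/II-1 un I-1×I-2: Mm
M/II-2 un I-1×I-2: Mm
M/II-3 un I-1×I-2: Mm
⇒ M over [I-1,I-2,II-1,II-2,II-3]: 2 consistent
V/I-1 un ·: VV|Vv
V/I-2 un ·: VV|Vv
V/II-1 un I-1×I-2: VV|Vv
V/II-2 un I-1×I-2: VV|Vv
V/II-3 un I-1×I-2: VV|Vv
⇒ V over [I-1,I-2,II-1,II-2,II-3]: 25 consistent

I-2 ∈ {Bb MM VV, Bb MM Vv, Bb Mm VV, Bb Mm Vv}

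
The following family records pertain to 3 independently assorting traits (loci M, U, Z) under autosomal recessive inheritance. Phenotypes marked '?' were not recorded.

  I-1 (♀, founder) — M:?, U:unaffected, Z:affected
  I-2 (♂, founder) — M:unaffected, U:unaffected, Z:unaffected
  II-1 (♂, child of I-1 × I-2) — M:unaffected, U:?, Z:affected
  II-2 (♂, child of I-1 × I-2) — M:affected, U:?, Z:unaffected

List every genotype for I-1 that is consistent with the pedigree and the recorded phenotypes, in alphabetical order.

I-1 ∈ {Mm UU zz, Mm Uu zz, mm UU zz, mm Uu zz}

M/I-1 ? ·: Mm|mm
M/I-2 un ·: Mm
M/II-1 un I-1×I-2: MM|Mm
M/II-2 aff I-1×I-2: mm
⇒ M over [I-1,I-2,II-1,II-2]: 3 consistent
U/I-1 un ·: UU|Uu
U/I-2 un ·: UU|Uu
U/II-1 ? I-1×I-2: UU|Uu|uu
U/II-2 ? I-1×I-2: UU|Uu|uu
⇒ U over [I-1,I-2,II-1,II-2]: 18 consistent
Z/I-1 aff ·: zz
Z/I-2 un ·: Zz
Z/II-1 aff I-1×I-2: zz
Z/II-2 un I-1×I-2: Zz
⇒ Z over [I-1,I-2,II-1,II-2]: 1 consistent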